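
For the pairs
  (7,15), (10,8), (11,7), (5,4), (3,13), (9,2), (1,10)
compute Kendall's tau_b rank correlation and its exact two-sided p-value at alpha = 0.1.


Step 1: Enumerate the 21 unordered pairs (i,j) with i<j and classify each by sign(x_j-x_i) * sign(y_j-y_i).
  (1,2):dx=+3,dy=-7->D; (1,3):dx=+4,dy=-8->D; (1,4):dx=-2,dy=-11->C; (1,5):dx=-4,dy=-2->C
  (1,6):dx=+2,dy=-13->D; (1,7):dx=-6,dy=-5->C; (2,3):dx=+1,dy=-1->D; (2,4):dx=-5,dy=-4->C
  (2,5):dx=-7,dy=+5->D; (2,6):dx=-1,dy=-6->C; (2,7):dx=-9,dy=+2->D; (3,4):dx=-6,dy=-3->C
  (3,5):dx=-8,dy=+6->D; (3,6):dx=-2,dy=-5->C; (3,7):dx=-10,dy=+3->D; (4,5):dx=-2,dy=+9->D
  (4,6):dx=+4,dy=-2->D; (4,7):dx=-4,dy=+6->D; (5,6):dx=+6,dy=-11->D; (5,7):dx=-2,dy=-3->C
  (6,7):dx=-8,dy=+8->D
Step 2: C = 8, D = 13, total pairs = 21.
Step 3: tau = (C - D)/(n(n-1)/2) = (8 - 13)/21 = -0.238095.
Step 4: Exact two-sided p-value (enumerate n! = 5040 permutations of y under H0): p = 0.561905.
Step 5: alpha = 0.1. fail to reject H0.

tau_b = -0.2381 (C=8, D=13), p = 0.561905, fail to reject H0.


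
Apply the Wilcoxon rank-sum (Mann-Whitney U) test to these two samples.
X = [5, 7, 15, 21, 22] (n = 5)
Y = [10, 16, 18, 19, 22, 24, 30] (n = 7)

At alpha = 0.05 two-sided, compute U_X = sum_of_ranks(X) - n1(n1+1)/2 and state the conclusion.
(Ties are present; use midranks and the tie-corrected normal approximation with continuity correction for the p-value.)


Step 1: Combine and sort all 12 observations; assign midranks.
sorted (value, group): (5,X), (7,X), (10,Y), (15,X), (16,Y), (18,Y), (19,Y), (21,X), (22,X), (22,Y), (24,Y), (30,Y)
ranks: 5->1, 7->2, 10->3, 15->4, 16->5, 18->6, 19->7, 21->8, 22->9.5, 22->9.5, 24->11, 30->12
Step 2: Rank sum for X: R1 = 1 + 2 + 4 + 8 + 9.5 = 24.5.
Step 3: U_X = R1 - n1(n1+1)/2 = 24.5 - 5*6/2 = 24.5 - 15 = 9.5.
       U_Y = n1*n2 - U_X = 35 - 9.5 = 25.5.
Step 4: Ties are present, so use the tie-corrected normal approximation (with continuity correction) for the p-value.
Step 5: p-value = 0.222415; compare to alpha = 0.05. fail to reject H0.

U_X = 9.5, p = 0.222415, fail to reject H0 at alpha = 0.05.


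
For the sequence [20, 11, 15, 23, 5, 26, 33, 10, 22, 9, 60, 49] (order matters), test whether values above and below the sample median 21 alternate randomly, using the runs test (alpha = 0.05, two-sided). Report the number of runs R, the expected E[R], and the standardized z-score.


Step 1: Compute median = 21; label A = above, B = below.
Labels in order: BBBABAABABAA  (n_A = 6, n_B = 6)
Step 2: Count runs R = 8.
Step 3: Under H0 (random ordering), E[R] = 2*n_A*n_B/(n_A+n_B) + 1 = 2*6*6/12 + 1 = 7.0000.
        Var[R] = 2*n_A*n_B*(2*n_A*n_B - n_A - n_B) / ((n_A+n_B)^2 * (n_A+n_B-1)) = 4320/1584 = 2.7273.
        SD[R] = 1.6514.
Step 4: Continuity-corrected z = (R - 0.5 - E[R]) / SD[R] = (8 - 0.5 - 7.0000) / 1.6514 = 0.3028.
Step 5: Two-sided p-value via normal approximation = 2*(1 - Phi(|z|)) = 0.762069.
Step 6: alpha = 0.05. fail to reject H0.

R = 8, z = 0.3028, p = 0.762069, fail to reject H0.


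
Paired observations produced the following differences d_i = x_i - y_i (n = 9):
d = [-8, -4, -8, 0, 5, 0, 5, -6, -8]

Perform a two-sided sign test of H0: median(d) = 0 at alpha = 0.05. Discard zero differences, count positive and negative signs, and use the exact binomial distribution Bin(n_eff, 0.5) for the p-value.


Step 1: Discard zero differences. Original n = 9; n_eff = number of nonzero differences = 7.
Nonzero differences (with sign): -8, -4, -8, +5, +5, -6, -8
Step 2: Count signs: positive = 2, negative = 5.
Step 3: Under H0: P(positive) = 0.5, so the number of positives S ~ Bin(7, 0.5).
Step 4: Two-sided exact p-value = sum of Bin(7,0.5) probabilities at or below the observed probability = 0.453125.
Step 5: alpha = 0.05. fail to reject H0.

n_eff = 7, pos = 2, neg = 5, p = 0.453125, fail to reject H0.


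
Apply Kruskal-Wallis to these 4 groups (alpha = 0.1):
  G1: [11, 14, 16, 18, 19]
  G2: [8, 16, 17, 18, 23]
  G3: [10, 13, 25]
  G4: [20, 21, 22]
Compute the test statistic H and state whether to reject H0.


Step 1: Combine all N = 16 observations and assign midranks.
sorted (value, group, rank): (8,G2,1), (10,G3,2), (11,G1,3), (13,G3,4), (14,G1,5), (16,G1,6.5), (16,G2,6.5), (17,G2,8), (18,G1,9.5), (18,G2,9.5), (19,G1,11), (20,G4,12), (21,G4,13), (22,G4,14), (23,G2,15), (25,G3,16)
Step 2: Sum ranks within each group.
R_1 = 35 (n_1 = 5)
R_2 = 40 (n_2 = 5)
R_3 = 22 (n_3 = 3)
R_4 = 39 (n_4 = 3)
Step 3: H = 12/(N(N+1)) * sum(R_i^2/n_i) - 3(N+1)
     = 12/(16*17) * (35^2/5 + 40^2/5 + 22^2/3 + 39^2/3) - 3*17
     = 0.044118 * 1233.33 - 51
     = 3.411765.
Step 4: Ties present; correction factor C = 1 - 12/(16^3 - 16) = 0.997059. Corrected H = 3.411765 / 0.997059 = 3.421829.
Step 5: Under H0, H ~ chi^2(3); p-value = 0.331043.
Step 6: alpha = 0.1. fail to reject H0.

H = 3.4218, df = 3, p = 0.331043, fail to reject H0.


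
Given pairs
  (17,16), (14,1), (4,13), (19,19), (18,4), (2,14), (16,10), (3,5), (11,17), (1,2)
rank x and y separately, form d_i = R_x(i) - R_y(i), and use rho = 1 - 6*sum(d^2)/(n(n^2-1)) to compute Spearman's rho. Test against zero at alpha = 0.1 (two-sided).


Step 1: Rank x and y separately (midranks; no ties here).
rank(x): 17->8, 14->6, 4->4, 19->10, 18->9, 2->2, 16->7, 3->3, 11->5, 1->1
rank(y): 16->8, 1->1, 13->6, 19->10, 4->3, 14->7, 10->5, 5->4, 17->9, 2->2
Step 2: d_i = R_x(i) - R_y(i); compute d_i^2.
  (8-8)^2=0, (6-1)^2=25, (4-6)^2=4, (10-10)^2=0, (9-3)^2=36, (2-7)^2=25, (7-5)^2=4, (3-4)^2=1, (5-9)^2=16, (1-2)^2=1
sum(d^2) = 112.
Step 3: rho = 1 - 6*112 / (10*(10^2 - 1)) = 1 - 672/990 = 0.321212.
Step 4: Under H0, t = rho * sqrt((n-2)/(1-rho^2)) = 0.9594 ~ t(8).
Step 5: Two-sided p-value from the t-distribution with 8 df = 0.365468.
Step 6: alpha = 0.1. fail to reject H0.

rho = 0.3212, p = 0.365468, fail to reject H0 at alpha = 0.1.


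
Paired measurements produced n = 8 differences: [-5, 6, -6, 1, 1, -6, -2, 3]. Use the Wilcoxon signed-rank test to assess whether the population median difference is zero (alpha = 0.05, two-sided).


Step 1: Drop any zero differences (none here) and take |d_i|.
|d| = [5, 6, 6, 1, 1, 6, 2, 3]
Step 2: Midrank |d_i| (ties get averaged ranks).
ranks: |5|->5, |6|->7, |6|->7, |1|->1.5, |1|->1.5, |6|->7, |2|->3, |3|->4
Step 3: Attach original signs; sum ranks with positive sign and with negative sign.
W+ = 7 + 1.5 + 1.5 + 4 = 14
W- = 5 + 7 + 7 + 3 = 22
(Check: W+ + W- = 36 should equal n(n+1)/2 = 36.)
Step 4: Test statistic W = min(W+, W-) = 14.
Step 5: Ties in |d|, so use the tie-corrected normal approximation.
        E[W] = n(n+1)/4 = 8*9/4 = 18.
        Tie groups: |d|=1 (t=2), |d|=6 (t=3); sum(t^3 - t) = 30.
        Var[W] = n(n+1)(2n+1)/24 - sum(t^3-t)/48 = 1224/24 - 30/48 = 50.375.
        z = (W - E[W]) / sqrt(Var[W]) = (14 - 18) / 7.0975 = -0.5636.
        Two-sided p = 2*Phi(z) = 0.573043.
Step 6: alpha = 0.05. fail to reject H0.

W+ = 14, W- = 22, W = min = 14, p = 0.573043, fail to reject H0.


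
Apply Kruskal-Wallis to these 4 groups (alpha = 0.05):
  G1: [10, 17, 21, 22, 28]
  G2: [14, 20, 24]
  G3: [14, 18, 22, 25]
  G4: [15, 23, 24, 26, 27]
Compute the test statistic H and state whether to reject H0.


Step 1: Combine all N = 17 observations and assign midranks.
sorted (value, group, rank): (10,G1,1), (14,G2,2.5), (14,G3,2.5), (15,G4,4), (17,G1,5), (18,G3,6), (20,G2,7), (21,G1,8), (22,G1,9.5), (22,G3,9.5), (23,G4,11), (24,G2,12.5), (24,G4,12.5), (25,G3,14), (26,G4,15), (27,G4,16), (28,G1,17)
Step 2: Sum ranks within each group.
R_1 = 40.5 (n_1 = 5)
R_2 = 22 (n_2 = 3)
R_3 = 32 (n_3 = 4)
R_4 = 58.5 (n_4 = 5)
Step 3: H = 12/(N(N+1)) * sum(R_i^2/n_i) - 3(N+1)
     = 12/(17*18) * (40.5^2/5 + 22^2/3 + 32^2/4 + 58.5^2/5) - 3*18
     = 0.039216 * 1429.83 - 54
     = 2.071895.
Step 4: Ties present; correction factor C = 1 - 18/(17^3 - 17) = 0.996324. Corrected H = 2.071895 / 0.996324 = 2.079541.
Step 5: Under H0, H ~ chi^2(3); p-value = 0.556063.
Step 6: alpha = 0.05. fail to reject H0.

H = 2.0795, df = 3, p = 0.556063, fail to reject H0.


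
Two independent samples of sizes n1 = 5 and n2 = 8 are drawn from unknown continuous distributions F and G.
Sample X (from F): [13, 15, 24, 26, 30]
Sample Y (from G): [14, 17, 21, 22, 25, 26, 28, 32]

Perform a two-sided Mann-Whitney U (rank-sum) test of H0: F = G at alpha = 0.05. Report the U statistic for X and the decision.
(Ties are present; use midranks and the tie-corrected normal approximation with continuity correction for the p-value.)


Step 1: Combine and sort all 13 observations; assign midranks.
sorted (value, group): (13,X), (14,Y), (15,X), (17,Y), (21,Y), (22,Y), (24,X), (25,Y), (26,X), (26,Y), (28,Y), (30,X), (32,Y)
ranks: 13->1, 14->2, 15->3, 17->4, 21->5, 22->6, 24->7, 25->8, 26->9.5, 26->9.5, 28->11, 30->12, 32->13
Step 2: Rank sum for X: R1 = 1 + 3 + 7 + 9.5 + 12 = 32.5.
Step 3: U_X = R1 - n1(n1+1)/2 = 32.5 - 5*6/2 = 32.5 - 15 = 17.5.
       U_Y = n1*n2 - U_X = 40 - 17.5 = 22.5.
Step 4: Ties are present, so use the tie-corrected normal approximation (with continuity correction) for the p-value.
Step 5: p-value = 0.769390; compare to alpha = 0.05. fail to reject H0.

U_X = 17.5, p = 0.769390, fail to reject H0 at alpha = 0.05.


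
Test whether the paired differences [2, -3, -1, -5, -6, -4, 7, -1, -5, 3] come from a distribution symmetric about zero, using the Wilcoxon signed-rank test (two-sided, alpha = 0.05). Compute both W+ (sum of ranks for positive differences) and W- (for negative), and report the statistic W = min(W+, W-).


Step 1: Drop any zero differences (none here) and take |d_i|.
|d| = [2, 3, 1, 5, 6, 4, 7, 1, 5, 3]
Step 2: Midrank |d_i| (ties get averaged ranks).
ranks: |2|->3, |3|->4.5, |1|->1.5, |5|->7.5, |6|->9, |4|->6, |7|->10, |1|->1.5, |5|->7.5, |3|->4.5
Step 3: Attach original signs; sum ranks with positive sign and with negative sign.
W+ = 3 + 10 + 4.5 = 17.5
W- = 4.5 + 1.5 + 7.5 + 9 + 6 + 1.5 + 7.5 = 37.5
(Check: W+ + W- = 55 should equal n(n+1)/2 = 55.)
Step 4: Test statistic W = min(W+, W-) = 17.5.
Step 5: Ties in |d|, so use the tie-corrected normal approximation.
        E[W] = n(n+1)/4 = 10*11/4 = 27.5.
        Tie groups: |d|=1 (t=2), |d|=3 (t=2), |d|=5 (t=2); sum(t^3 - t) = 18.
        Var[W] = n(n+1)(2n+1)/24 - sum(t^3-t)/48 = 2310/24 - 18/48 = 95.875.
        z = (W - E[W]) / sqrt(Var[W]) = (17.5 - 27.5) / 9.7916 = -1.0213.
        Two-sided p = 2*Phi(z) = 0.307119.
Step 6: alpha = 0.05. fail to reject H0.

W+ = 17.5, W- = 37.5, W = min = 17.5, p = 0.307119, fail to reject H0.


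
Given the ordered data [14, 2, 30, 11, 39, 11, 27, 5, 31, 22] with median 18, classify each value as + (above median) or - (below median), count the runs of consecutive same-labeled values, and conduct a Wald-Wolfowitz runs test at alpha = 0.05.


Step 1: Compute median = 18; label A = above, B = below.
Labels in order: BBABABABAA  (n_A = 5, n_B = 5)
Step 2: Count runs R = 8.
Step 3: Under H0 (random ordering), E[R] = 2*n_A*n_B/(n_A+n_B) + 1 = 2*5*5/10 + 1 = 6.0000.
        Var[R] = 2*n_A*n_B*(2*n_A*n_B - n_A - n_B) / ((n_A+n_B)^2 * (n_A+n_B-1)) = 2000/900 = 2.2222.
        SD[R] = 1.4907.
Step 4: Continuity-corrected z = (R - 0.5 - E[R]) / SD[R] = (8 - 0.5 - 6.0000) / 1.4907 = 1.0062.
Step 5: Two-sided p-value via normal approximation = 2*(1 - Phi(|z|)) = 0.314305.
Step 6: alpha = 0.05. fail to reject H0.

R = 8, z = 1.0062, p = 0.314305, fail to reject H0.


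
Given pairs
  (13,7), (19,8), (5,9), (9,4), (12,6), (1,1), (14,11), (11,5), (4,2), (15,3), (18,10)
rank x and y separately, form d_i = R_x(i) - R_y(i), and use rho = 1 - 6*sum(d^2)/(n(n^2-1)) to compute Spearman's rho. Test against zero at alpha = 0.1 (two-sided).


Step 1: Rank x and y separately (midranks; no ties here).
rank(x): 13->7, 19->11, 5->3, 9->4, 12->6, 1->1, 14->8, 11->5, 4->2, 15->9, 18->10
rank(y): 7->7, 8->8, 9->9, 4->4, 6->6, 1->1, 11->11, 5->5, 2->2, 3->3, 10->10
Step 2: d_i = R_x(i) - R_y(i); compute d_i^2.
  (7-7)^2=0, (11-8)^2=9, (3-9)^2=36, (4-4)^2=0, (6-6)^2=0, (1-1)^2=0, (8-11)^2=9, (5-5)^2=0, (2-2)^2=0, (9-3)^2=36, (10-10)^2=0
sum(d^2) = 90.
Step 3: rho = 1 - 6*90 / (11*(11^2 - 1)) = 1 - 540/1320 = 0.590909.
Step 4: Under H0, t = rho * sqrt((n-2)/(1-rho^2)) = 2.1974 ~ t(9).
Step 5: Two-sided p-value from the t-distribution with 9 df = 0.055576.
Step 6: alpha = 0.1. reject H0.

rho = 0.5909, p = 0.055576, reject H0 at alpha = 0.1.


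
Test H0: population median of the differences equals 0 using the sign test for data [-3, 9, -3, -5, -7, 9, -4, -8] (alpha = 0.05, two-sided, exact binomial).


Step 1: Discard zero differences. Original n = 8; n_eff = number of nonzero differences = 8.
Nonzero differences (with sign): -3, +9, -3, -5, -7, +9, -4, -8
Step 2: Count signs: positive = 2, negative = 6.
Step 3: Under H0: P(positive) = 0.5, so the number of positives S ~ Bin(8, 0.5).
Step 4: Two-sided exact p-value = sum of Bin(8,0.5) probabilities at or below the observed probability = 0.289062.
Step 5: alpha = 0.05. fail to reject H0.

n_eff = 8, pos = 2, neg = 6, p = 0.289062, fail to reject H0.


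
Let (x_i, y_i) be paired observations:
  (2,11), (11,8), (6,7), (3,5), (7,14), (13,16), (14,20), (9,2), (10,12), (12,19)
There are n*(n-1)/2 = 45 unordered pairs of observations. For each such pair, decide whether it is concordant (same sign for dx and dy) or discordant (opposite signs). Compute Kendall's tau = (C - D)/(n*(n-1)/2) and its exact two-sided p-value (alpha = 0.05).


Step 1: Enumerate the 45 unordered pairs (i,j) with i<j and classify each by sign(x_j-x_i) * sign(y_j-y_i).
  (1,2):dx=+9,dy=-3->D; (1,3):dx=+4,dy=-4->D; (1,4):dx=+1,dy=-6->D; (1,5):dx=+5,dy=+3->C
  (1,6):dx=+11,dy=+5->C; (1,7):dx=+12,dy=+9->C; (1,8):dx=+7,dy=-9->D; (1,9):dx=+8,dy=+1->C
  (1,10):dx=+10,dy=+8->C; (2,3):dx=-5,dy=-1->C; (2,4):dx=-8,dy=-3->C; (2,5):dx=-4,dy=+6->D
  (2,6):dx=+2,dy=+8->C; (2,7):dx=+3,dy=+12->C; (2,8):dx=-2,dy=-6->C; (2,9):dx=-1,dy=+4->D
  (2,10):dx=+1,dy=+11->C; (3,4):dx=-3,dy=-2->C; (3,5):dx=+1,dy=+7->C; (3,6):dx=+7,dy=+9->C
  (3,7):dx=+8,dy=+13->C; (3,8):dx=+3,dy=-5->D; (3,9):dx=+4,dy=+5->C; (3,10):dx=+6,dy=+12->C
  (4,5):dx=+4,dy=+9->C; (4,6):dx=+10,dy=+11->C; (4,7):dx=+11,dy=+15->C; (4,8):dx=+6,dy=-3->D
  (4,9):dx=+7,dy=+7->C; (4,10):dx=+9,dy=+14->C; (5,6):dx=+6,dy=+2->C; (5,7):dx=+7,dy=+6->C
  (5,8):dx=+2,dy=-12->D; (5,9):dx=+3,dy=-2->D; (5,10):dx=+5,dy=+5->C; (6,7):dx=+1,dy=+4->C
  (6,8):dx=-4,dy=-14->C; (6,9):dx=-3,dy=-4->C; (6,10):dx=-1,dy=+3->D; (7,8):dx=-5,dy=-18->C
  (7,9):dx=-4,dy=-8->C; (7,10):dx=-2,dy=-1->C; (8,9):dx=+1,dy=+10->C; (8,10):dx=+3,dy=+17->C
  (9,10):dx=+2,dy=+7->C
Step 2: C = 34, D = 11, total pairs = 45.
Step 3: tau = (C - D)/(n(n-1)/2) = (34 - 11)/45 = 0.511111.
Step 4: Exact two-sided p-value (enumerate n! = 3628800 permutations of y under H0): p = 0.046623.
Step 5: alpha = 0.05. reject H0.

tau_b = 0.5111 (C=34, D=11), p = 0.046623, reject H0.


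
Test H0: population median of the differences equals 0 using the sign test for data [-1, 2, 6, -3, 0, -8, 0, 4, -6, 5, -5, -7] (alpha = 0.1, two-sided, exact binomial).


Step 1: Discard zero differences. Original n = 12; n_eff = number of nonzero differences = 10.
Nonzero differences (with sign): -1, +2, +6, -3, -8, +4, -6, +5, -5, -7
Step 2: Count signs: positive = 4, negative = 6.
Step 3: Under H0: P(positive) = 0.5, so the number of positives S ~ Bin(10, 0.5).
Step 4: Two-sided exact p-value = sum of Bin(10,0.5) probabilities at or below the observed probability = 0.753906.
Step 5: alpha = 0.1. fail to reject H0.

n_eff = 10, pos = 4, neg = 6, p = 0.753906, fail to reject H0.


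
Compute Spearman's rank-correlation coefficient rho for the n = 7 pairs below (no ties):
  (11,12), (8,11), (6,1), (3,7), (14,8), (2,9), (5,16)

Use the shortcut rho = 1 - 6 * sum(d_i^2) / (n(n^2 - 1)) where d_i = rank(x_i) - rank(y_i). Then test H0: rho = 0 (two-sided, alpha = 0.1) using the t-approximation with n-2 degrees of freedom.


Step 1: Rank x and y separately (midranks; no ties here).
rank(x): 11->6, 8->5, 6->4, 3->2, 14->7, 2->1, 5->3
rank(y): 12->6, 11->5, 1->1, 7->2, 8->3, 9->4, 16->7
Step 2: d_i = R_x(i) - R_y(i); compute d_i^2.
  (6-6)^2=0, (5-5)^2=0, (4-1)^2=9, (2-2)^2=0, (7-3)^2=16, (1-4)^2=9, (3-7)^2=16
sum(d^2) = 50.
Step 3: rho = 1 - 6*50 / (7*(7^2 - 1)) = 1 - 300/336 = 0.107143.
Step 4: Under H0, t = rho * sqrt((n-2)/(1-rho^2)) = 0.2410 ~ t(5).
Step 5: Two-sided p-value from the t-distribution with 5 df = 0.819151.
Step 6: alpha = 0.1. fail to reject H0.

rho = 0.1071, p = 0.819151, fail to reject H0 at alpha = 0.1.


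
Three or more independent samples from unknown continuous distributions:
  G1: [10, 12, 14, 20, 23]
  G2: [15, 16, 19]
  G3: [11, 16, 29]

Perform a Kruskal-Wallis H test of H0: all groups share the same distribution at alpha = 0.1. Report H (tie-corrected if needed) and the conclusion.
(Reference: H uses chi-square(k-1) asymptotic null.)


Step 1: Combine all N = 11 observations and assign midranks.
sorted (value, group, rank): (10,G1,1), (11,G3,2), (12,G1,3), (14,G1,4), (15,G2,5), (16,G2,6.5), (16,G3,6.5), (19,G2,8), (20,G1,9), (23,G1,10), (29,G3,11)
Step 2: Sum ranks within each group.
R_1 = 27 (n_1 = 5)
R_2 = 19.5 (n_2 = 3)
R_3 = 19.5 (n_3 = 3)
Step 3: H = 12/(N(N+1)) * sum(R_i^2/n_i) - 3(N+1)
     = 12/(11*12) * (27^2/5 + 19.5^2/3 + 19.5^2/3) - 3*12
     = 0.090909 * 399.3 - 36
     = 0.300000.
Step 4: Ties present; correction factor C = 1 - 6/(11^3 - 11) = 0.995455. Corrected H = 0.300000 / 0.995455 = 0.301370.
Step 5: Under H0, H ~ chi^2(2); p-value = 0.860119.
Step 6: alpha = 0.1. fail to reject H0.

H = 0.3014, df = 2, p = 0.860119, fail to reject H0.


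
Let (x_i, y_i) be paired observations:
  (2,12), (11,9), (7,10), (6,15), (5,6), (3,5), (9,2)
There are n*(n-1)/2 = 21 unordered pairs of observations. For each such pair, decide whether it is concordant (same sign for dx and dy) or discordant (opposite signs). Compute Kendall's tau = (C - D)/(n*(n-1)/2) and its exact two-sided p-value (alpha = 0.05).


Step 1: Enumerate the 21 unordered pairs (i,j) with i<j and classify each by sign(x_j-x_i) * sign(y_j-y_i).
  (1,2):dx=+9,dy=-3->D; (1,3):dx=+5,dy=-2->D; (1,4):dx=+4,dy=+3->C; (1,5):dx=+3,dy=-6->D
  (1,6):dx=+1,dy=-7->D; (1,7):dx=+7,dy=-10->D; (2,3):dx=-4,dy=+1->D; (2,4):dx=-5,dy=+6->D
  (2,5):dx=-6,dy=-3->C; (2,6):dx=-8,dy=-4->C; (2,7):dx=-2,dy=-7->C; (3,4):dx=-1,dy=+5->D
  (3,5):dx=-2,dy=-4->C; (3,6):dx=-4,dy=-5->C; (3,7):dx=+2,dy=-8->D; (4,5):dx=-1,dy=-9->C
  (4,6):dx=-3,dy=-10->C; (4,7):dx=+3,dy=-13->D; (5,6):dx=-2,dy=-1->C; (5,7):dx=+4,dy=-4->D
  (6,7):dx=+6,dy=-3->D
Step 2: C = 9, D = 12, total pairs = 21.
Step 3: tau = (C - D)/(n(n-1)/2) = (9 - 12)/21 = -0.142857.
Step 4: Exact two-sided p-value (enumerate n! = 5040 permutations of y under H0): p = 0.772619.
Step 5: alpha = 0.05. fail to reject H0.

tau_b = -0.1429 (C=9, D=12), p = 0.772619, fail to reject H0.


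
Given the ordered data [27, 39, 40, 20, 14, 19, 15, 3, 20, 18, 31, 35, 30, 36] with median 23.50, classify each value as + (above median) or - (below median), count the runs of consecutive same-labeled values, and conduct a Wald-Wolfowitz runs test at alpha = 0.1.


Step 1: Compute median = 23.50; label A = above, B = below.
Labels in order: AAABBBBBBBAAAA  (n_A = 7, n_B = 7)
Step 2: Count runs R = 3.
Step 3: Under H0 (random ordering), E[R] = 2*n_A*n_B/(n_A+n_B) + 1 = 2*7*7/14 + 1 = 8.0000.
        Var[R] = 2*n_A*n_B*(2*n_A*n_B - n_A - n_B) / ((n_A+n_B)^2 * (n_A+n_B-1)) = 8232/2548 = 3.2308.
        SD[R] = 1.7974.
Step 4: Continuity-corrected z = (R + 0.5 - E[R]) / SD[R] = (3 + 0.5 - 8.0000) / 1.7974 = -2.5036.
Step 5: Two-sided p-value via normal approximation = 2*(1 - Phi(|z|)) = 0.012295.
Step 6: alpha = 0.1. reject H0.

R = 3, z = -2.5036, p = 0.012295, reject H0.


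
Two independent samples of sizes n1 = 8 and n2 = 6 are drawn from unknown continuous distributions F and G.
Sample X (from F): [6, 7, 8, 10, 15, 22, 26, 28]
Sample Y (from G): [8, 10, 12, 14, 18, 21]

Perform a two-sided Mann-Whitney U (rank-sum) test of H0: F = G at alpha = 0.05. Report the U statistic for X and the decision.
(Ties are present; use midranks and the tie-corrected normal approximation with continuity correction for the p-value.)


Step 1: Combine and sort all 14 observations; assign midranks.
sorted (value, group): (6,X), (7,X), (8,X), (8,Y), (10,X), (10,Y), (12,Y), (14,Y), (15,X), (18,Y), (21,Y), (22,X), (26,X), (28,X)
ranks: 6->1, 7->2, 8->3.5, 8->3.5, 10->5.5, 10->5.5, 12->7, 14->8, 15->9, 18->10, 21->11, 22->12, 26->13, 28->14
Step 2: Rank sum for X: R1 = 1 + 2 + 3.5 + 5.5 + 9 + 12 + 13 + 14 = 60.
Step 3: U_X = R1 - n1(n1+1)/2 = 60 - 8*9/2 = 60 - 36 = 24.
       U_Y = n1*n2 - U_X = 48 - 24 = 24.
Step 4: Ties are present, so use the tie-corrected normal approximation (with continuity correction) for the p-value.
Step 5: p-value = 1.000000; compare to alpha = 0.05. fail to reject H0.

U_X = 24, p = 1.000000, fail to reject H0 at alpha = 0.05.


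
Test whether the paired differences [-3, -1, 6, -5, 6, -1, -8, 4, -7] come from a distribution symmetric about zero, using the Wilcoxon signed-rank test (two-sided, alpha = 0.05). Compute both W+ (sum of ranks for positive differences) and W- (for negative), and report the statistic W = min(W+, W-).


Step 1: Drop any zero differences (none here) and take |d_i|.
|d| = [3, 1, 6, 5, 6, 1, 8, 4, 7]
Step 2: Midrank |d_i| (ties get averaged ranks).
ranks: |3|->3, |1|->1.5, |6|->6.5, |5|->5, |6|->6.5, |1|->1.5, |8|->9, |4|->4, |7|->8
Step 3: Attach original signs; sum ranks with positive sign and with negative sign.
W+ = 6.5 + 6.5 + 4 = 17
W- = 3 + 1.5 + 5 + 1.5 + 9 + 8 = 28
(Check: W+ + W- = 45 should equal n(n+1)/2 = 45.)
Step 4: Test statistic W = min(W+, W-) = 17.
Step 5: Ties in |d|, so use the tie-corrected normal approximation.
        E[W] = n(n+1)/4 = 9*10/4 = 22.5.
        Tie groups: |d|=1 (t=2), |d|=6 (t=2); sum(t^3 - t) = 12.
        Var[W] = n(n+1)(2n+1)/24 - sum(t^3-t)/48 = 1710/24 - 12/48 = 71.
        z = (W - E[W]) / sqrt(Var[W]) = (17 - 22.5) / 8.4261 = -0.6527.
        Two-sided p = 2*Phi(z) = 0.513930.
Step 6: alpha = 0.05. fail to reject H0.

W+ = 17, W- = 28, W = min = 17, p = 0.513930, fail to reject H0.


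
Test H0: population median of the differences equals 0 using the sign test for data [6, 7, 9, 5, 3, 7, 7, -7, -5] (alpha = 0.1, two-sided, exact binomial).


Step 1: Discard zero differences. Original n = 9; n_eff = number of nonzero differences = 9.
Nonzero differences (with sign): +6, +7, +9, +5, +3, +7, +7, -7, -5
Step 2: Count signs: positive = 7, negative = 2.
Step 3: Under H0: P(positive) = 0.5, so the number of positives S ~ Bin(9, 0.5).
Step 4: Two-sided exact p-value = sum of Bin(9,0.5) probabilities at or below the observed probability = 0.179688.
Step 5: alpha = 0.1. fail to reject H0.

n_eff = 9, pos = 7, neg = 2, p = 0.179688, fail to reject H0.


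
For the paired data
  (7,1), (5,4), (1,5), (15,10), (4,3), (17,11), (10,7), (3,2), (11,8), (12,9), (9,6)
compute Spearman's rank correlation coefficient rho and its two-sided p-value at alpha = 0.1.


Step 1: Rank x and y separately (midranks; no ties here).
rank(x): 7->5, 5->4, 1->1, 15->10, 4->3, 17->11, 10->7, 3->2, 11->8, 12->9, 9->6
rank(y): 1->1, 4->4, 5->5, 10->10, 3->3, 11->11, 7->7, 2->2, 8->8, 9->9, 6->6
Step 2: d_i = R_x(i) - R_y(i); compute d_i^2.
  (5-1)^2=16, (4-4)^2=0, (1-5)^2=16, (10-10)^2=0, (3-3)^2=0, (11-11)^2=0, (7-7)^2=0, (2-2)^2=0, (8-8)^2=0, (9-9)^2=0, (6-6)^2=0
sum(d^2) = 32.
Step 3: rho = 1 - 6*32 / (11*(11^2 - 1)) = 1 - 192/1320 = 0.854545.
Step 4: Under H0, t = rho * sqrt((n-2)/(1-rho^2)) = 4.9360 ~ t(9).
Step 5: Two-sided p-value from the t-distribution with 9 df = 0.000807.
Step 6: alpha = 0.1. reject H0.

rho = 0.8545, p = 0.000807, reject H0 at alpha = 0.1.


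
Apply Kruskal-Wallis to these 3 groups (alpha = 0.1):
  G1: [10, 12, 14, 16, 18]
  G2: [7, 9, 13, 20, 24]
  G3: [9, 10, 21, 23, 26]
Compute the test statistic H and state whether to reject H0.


Step 1: Combine all N = 15 observations and assign midranks.
sorted (value, group, rank): (7,G2,1), (9,G2,2.5), (9,G3,2.5), (10,G1,4.5), (10,G3,4.5), (12,G1,6), (13,G2,7), (14,G1,8), (16,G1,9), (18,G1,10), (20,G2,11), (21,G3,12), (23,G3,13), (24,G2,14), (26,G3,15)
Step 2: Sum ranks within each group.
R_1 = 37.5 (n_1 = 5)
R_2 = 35.5 (n_2 = 5)
R_3 = 47 (n_3 = 5)
Step 3: H = 12/(N(N+1)) * sum(R_i^2/n_i) - 3(N+1)
     = 12/(15*16) * (37.5^2/5 + 35.5^2/5 + 47^2/5) - 3*16
     = 0.050000 * 975.1 - 48
     = 0.755000.
Step 4: Ties present; correction factor C = 1 - 12/(15^3 - 15) = 0.996429. Corrected H = 0.755000 / 0.996429 = 0.757706.
Step 5: Under H0, H ~ chi^2(2); p-value = 0.684646.
Step 6: alpha = 0.1. fail to reject H0.

H = 0.7577, df = 2, p = 0.684646, fail to reject H0.


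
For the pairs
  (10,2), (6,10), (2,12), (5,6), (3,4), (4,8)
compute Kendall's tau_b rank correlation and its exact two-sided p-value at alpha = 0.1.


Step 1: Enumerate the 15 unordered pairs (i,j) with i<j and classify each by sign(x_j-x_i) * sign(y_j-y_i).
  (1,2):dx=-4,dy=+8->D; (1,3):dx=-8,dy=+10->D; (1,4):dx=-5,dy=+4->D; (1,5):dx=-7,dy=+2->D
  (1,6):dx=-6,dy=+6->D; (2,3):dx=-4,dy=+2->D; (2,4):dx=-1,dy=-4->C; (2,5):dx=-3,dy=-6->C
  (2,6):dx=-2,dy=-2->C; (3,4):dx=+3,dy=-6->D; (3,5):dx=+1,dy=-8->D; (3,6):dx=+2,dy=-4->D
  (4,5):dx=-2,dy=-2->C; (4,6):dx=-1,dy=+2->D; (5,6):dx=+1,dy=+4->C
Step 2: C = 5, D = 10, total pairs = 15.
Step 3: tau = (C - D)/(n(n-1)/2) = (5 - 10)/15 = -0.333333.
Step 4: Exact two-sided p-value (enumerate n! = 720 permutations of y under H0): p = 0.469444.
Step 5: alpha = 0.1. fail to reject H0.

tau_b = -0.3333 (C=5, D=10), p = 0.469444, fail to reject H0.


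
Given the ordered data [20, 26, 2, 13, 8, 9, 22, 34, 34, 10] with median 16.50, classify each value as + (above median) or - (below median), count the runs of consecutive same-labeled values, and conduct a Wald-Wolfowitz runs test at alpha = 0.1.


Step 1: Compute median = 16.50; label A = above, B = below.
Labels in order: AABBBBAAAB  (n_A = 5, n_B = 5)
Step 2: Count runs R = 4.
Step 3: Under H0 (random ordering), E[R] = 2*n_A*n_B/(n_A+n_B) + 1 = 2*5*5/10 + 1 = 6.0000.
        Var[R] = 2*n_A*n_B*(2*n_A*n_B - n_A - n_B) / ((n_A+n_B)^2 * (n_A+n_B-1)) = 2000/900 = 2.2222.
        SD[R] = 1.4907.
Step 4: Continuity-corrected z = (R + 0.5 - E[R]) / SD[R] = (4 + 0.5 - 6.0000) / 1.4907 = -1.0062.
Step 5: Two-sided p-value via normal approximation = 2*(1 - Phi(|z|)) = 0.314305.
Step 6: alpha = 0.1. fail to reject H0.

R = 4, z = -1.0062, p = 0.314305, fail to reject H0.


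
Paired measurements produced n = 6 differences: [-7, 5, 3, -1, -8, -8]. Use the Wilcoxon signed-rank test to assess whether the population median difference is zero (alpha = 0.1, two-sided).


Step 1: Drop any zero differences (none here) and take |d_i|.
|d| = [7, 5, 3, 1, 8, 8]
Step 2: Midrank |d_i| (ties get averaged ranks).
ranks: |7|->4, |5|->3, |3|->2, |1|->1, |8|->5.5, |8|->5.5
Step 3: Attach original signs; sum ranks with positive sign and with negative sign.
W+ = 3 + 2 = 5
W- = 4 + 1 + 5.5 + 5.5 = 16
(Check: W+ + W- = 21 should equal n(n+1)/2 = 21.)
Step 4: Test statistic W = min(W+, W-) = 5.
Step 5: Ties in |d|, so use the tie-corrected normal approximation.
        E[W] = n(n+1)/4 = 6*7/4 = 10.5.
        Tie groups: |d|=8 (t=2); sum(t^3 - t) = 6.
        Var[W] = n(n+1)(2n+1)/24 - sum(t^3-t)/48 = 546/24 - 6/48 = 22.625.
        z = (W - E[W]) / sqrt(Var[W]) = (5 - 10.5) / 4.7566 = -1.1563.
        Two-sided p = 2*Phi(z) = 0.247561.
Step 6: alpha = 0.1. fail to reject H0.

W+ = 5, W- = 16, W = min = 5, p = 0.247561, fail to reject H0.


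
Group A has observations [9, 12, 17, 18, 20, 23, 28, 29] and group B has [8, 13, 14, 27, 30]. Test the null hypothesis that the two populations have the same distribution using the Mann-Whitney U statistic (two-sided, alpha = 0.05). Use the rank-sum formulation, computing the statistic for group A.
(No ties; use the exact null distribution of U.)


Step 1: Combine and sort all 13 observations; assign midranks.
sorted (value, group): (8,Y), (9,X), (12,X), (13,Y), (14,Y), (17,X), (18,X), (20,X), (23,X), (27,Y), (28,X), (29,X), (30,Y)
ranks: 8->1, 9->2, 12->3, 13->4, 14->5, 17->6, 18->7, 20->8, 23->9, 27->10, 28->11, 29->12, 30->13
Step 2: Rank sum for X: R1 = 2 + 3 + 6 + 7 + 8 + 9 + 11 + 12 = 58.
Step 3: U_X = R1 - n1(n1+1)/2 = 58 - 8*9/2 = 58 - 36 = 22.
       U_Y = n1*n2 - U_X = 40 - 22 = 18.
Step 4: No ties, so the exact null distribution of U (based on enumerating the C(13,8) = 1287 equally likely rank assignments) gives the two-sided p-value.
Step 5: p-value = 0.832945; compare to alpha = 0.05. fail to reject H0.

U_X = 22, p = 0.832945, fail to reject H0 at alpha = 0.05.


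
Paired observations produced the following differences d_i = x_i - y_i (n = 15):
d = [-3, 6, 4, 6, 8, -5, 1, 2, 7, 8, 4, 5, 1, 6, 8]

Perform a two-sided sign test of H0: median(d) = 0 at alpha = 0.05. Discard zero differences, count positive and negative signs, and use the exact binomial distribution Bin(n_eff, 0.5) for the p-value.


Step 1: Discard zero differences. Original n = 15; n_eff = number of nonzero differences = 15.
Nonzero differences (with sign): -3, +6, +4, +6, +8, -5, +1, +2, +7, +8, +4, +5, +1, +6, +8
Step 2: Count signs: positive = 13, negative = 2.
Step 3: Under H0: P(positive) = 0.5, so the number of positives S ~ Bin(15, 0.5).
Step 4: Two-sided exact p-value = sum of Bin(15,0.5) probabilities at or below the observed probability = 0.007385.
Step 5: alpha = 0.05. reject H0.

n_eff = 15, pos = 13, neg = 2, p = 0.007385, reject H0.


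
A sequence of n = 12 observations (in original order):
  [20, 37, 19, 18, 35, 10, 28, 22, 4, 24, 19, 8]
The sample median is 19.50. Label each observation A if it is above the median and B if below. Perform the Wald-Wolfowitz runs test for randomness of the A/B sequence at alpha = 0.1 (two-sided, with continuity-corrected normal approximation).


Step 1: Compute median = 19.50; label A = above, B = below.
Labels in order: AABBABAABABB  (n_A = 6, n_B = 6)
Step 2: Count runs R = 8.
Step 3: Under H0 (random ordering), E[R] = 2*n_A*n_B/(n_A+n_B) + 1 = 2*6*6/12 + 1 = 7.0000.
        Var[R] = 2*n_A*n_B*(2*n_A*n_B - n_A - n_B) / ((n_A+n_B)^2 * (n_A+n_B-1)) = 4320/1584 = 2.7273.
        SD[R] = 1.6514.
Step 4: Continuity-corrected z = (R - 0.5 - E[R]) / SD[R] = (8 - 0.5 - 7.0000) / 1.6514 = 0.3028.
Step 5: Two-sided p-value via normal approximation = 2*(1 - Phi(|z|)) = 0.762069.
Step 6: alpha = 0.1. fail to reject H0.

R = 8, z = 0.3028, p = 0.762069, fail to reject H0.


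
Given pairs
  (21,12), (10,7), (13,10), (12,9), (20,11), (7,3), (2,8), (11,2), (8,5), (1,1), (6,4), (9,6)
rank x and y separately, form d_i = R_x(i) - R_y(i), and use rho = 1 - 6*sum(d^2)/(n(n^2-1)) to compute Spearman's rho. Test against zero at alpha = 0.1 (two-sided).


Step 1: Rank x and y separately (midranks; no ties here).
rank(x): 21->12, 10->7, 13->10, 12->9, 20->11, 7->4, 2->2, 11->8, 8->5, 1->1, 6->3, 9->6
rank(y): 12->12, 7->7, 10->10, 9->9, 11->11, 3->3, 8->8, 2->2, 5->5, 1->1, 4->4, 6->6
Step 2: d_i = R_x(i) - R_y(i); compute d_i^2.
  (12-12)^2=0, (7-7)^2=0, (10-10)^2=0, (9-9)^2=0, (11-11)^2=0, (4-3)^2=1, (2-8)^2=36, (8-2)^2=36, (5-5)^2=0, (1-1)^2=0, (3-4)^2=1, (6-6)^2=0
sum(d^2) = 74.
Step 3: rho = 1 - 6*74 / (12*(12^2 - 1)) = 1 - 444/1716 = 0.741259.
Step 4: Under H0, t = rho * sqrt((n-2)/(1-rho^2)) = 3.4923 ~ t(10).
Step 5: Two-sided p-value from the t-distribution with 10 df = 0.005801.
Step 6: alpha = 0.1. reject H0.

rho = 0.7413, p = 0.005801, reject H0 at alpha = 0.1.


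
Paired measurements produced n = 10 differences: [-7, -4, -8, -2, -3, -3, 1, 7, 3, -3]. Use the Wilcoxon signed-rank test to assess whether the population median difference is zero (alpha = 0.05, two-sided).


Step 1: Drop any zero differences (none here) and take |d_i|.
|d| = [7, 4, 8, 2, 3, 3, 1, 7, 3, 3]
Step 2: Midrank |d_i| (ties get averaged ranks).
ranks: |7|->8.5, |4|->7, |8|->10, |2|->2, |3|->4.5, |3|->4.5, |1|->1, |7|->8.5, |3|->4.5, |3|->4.5
Step 3: Attach original signs; sum ranks with positive sign and with negative sign.
W+ = 1 + 8.5 + 4.5 = 14
W- = 8.5 + 7 + 10 + 2 + 4.5 + 4.5 + 4.5 = 41
(Check: W+ + W- = 55 should equal n(n+1)/2 = 55.)
Step 4: Test statistic W = min(W+, W-) = 14.
Step 5: Ties in |d|, so use the tie-corrected normal approximation.
        E[W] = n(n+1)/4 = 10*11/4 = 27.5.
        Tie groups: |d|=3 (t=4), |d|=7 (t=2); sum(t^3 - t) = 66.
        Var[W] = n(n+1)(2n+1)/24 - sum(t^3-t)/48 = 2310/24 - 66/48 = 94.875.
        z = (W - E[W]) / sqrt(Var[W]) = (14 - 27.5) / 9.7404 = -1.3860.
        Two-sided p = 2*Phi(z) = 0.165752.
Step 6: alpha = 0.05. fail to reject H0.

W+ = 14, W- = 41, W = min = 14, p = 0.165752, fail to reject H0.


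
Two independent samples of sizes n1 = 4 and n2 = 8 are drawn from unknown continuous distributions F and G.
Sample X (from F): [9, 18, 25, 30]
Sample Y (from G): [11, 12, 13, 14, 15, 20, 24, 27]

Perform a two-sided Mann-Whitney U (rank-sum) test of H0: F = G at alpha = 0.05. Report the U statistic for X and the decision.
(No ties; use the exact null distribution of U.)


Step 1: Combine and sort all 12 observations; assign midranks.
sorted (value, group): (9,X), (11,Y), (12,Y), (13,Y), (14,Y), (15,Y), (18,X), (20,Y), (24,Y), (25,X), (27,Y), (30,X)
ranks: 9->1, 11->2, 12->3, 13->4, 14->5, 15->6, 18->7, 20->8, 24->9, 25->10, 27->11, 30->12
Step 2: Rank sum for X: R1 = 1 + 7 + 10 + 12 = 30.
Step 3: U_X = R1 - n1(n1+1)/2 = 30 - 4*5/2 = 30 - 10 = 20.
       U_Y = n1*n2 - U_X = 32 - 20 = 12.
Step 4: No ties, so the exact null distribution of U (based on enumerating the C(12,4) = 495 equally likely rank assignments) gives the two-sided p-value.
Step 5: p-value = 0.569697; compare to alpha = 0.05. fail to reject H0.

U_X = 20, p = 0.569697, fail to reject H0 at alpha = 0.05.


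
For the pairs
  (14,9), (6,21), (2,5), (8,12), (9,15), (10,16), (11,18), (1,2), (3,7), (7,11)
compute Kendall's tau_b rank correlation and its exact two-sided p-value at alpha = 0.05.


Step 1: Enumerate the 45 unordered pairs (i,j) with i<j and classify each by sign(x_j-x_i) * sign(y_j-y_i).
  (1,2):dx=-8,dy=+12->D; (1,3):dx=-12,dy=-4->C; (1,4):dx=-6,dy=+3->D; (1,5):dx=-5,dy=+6->D
  (1,6):dx=-4,dy=+7->D; (1,7):dx=-3,dy=+9->D; (1,8):dx=-13,dy=-7->C; (1,9):dx=-11,dy=-2->C
  (1,10):dx=-7,dy=+2->D; (2,3):dx=-4,dy=-16->C; (2,4):dx=+2,dy=-9->D; (2,5):dx=+3,dy=-6->D
  (2,6):dx=+4,dy=-5->D; (2,7):dx=+5,dy=-3->D; (2,8):dx=-5,dy=-19->C; (2,9):dx=-3,dy=-14->C
  (2,10):dx=+1,dy=-10->D; (3,4):dx=+6,dy=+7->C; (3,5):dx=+7,dy=+10->C; (3,6):dx=+8,dy=+11->C
  (3,7):dx=+9,dy=+13->C; (3,8):dx=-1,dy=-3->C; (3,9):dx=+1,dy=+2->C; (3,10):dx=+5,dy=+6->C
  (4,5):dx=+1,dy=+3->C; (4,6):dx=+2,dy=+4->C; (4,7):dx=+3,dy=+6->C; (4,8):dx=-7,dy=-10->C
  (4,9):dx=-5,dy=-5->C; (4,10):dx=-1,dy=-1->C; (5,6):dx=+1,dy=+1->C; (5,7):dx=+2,dy=+3->C
  (5,8):dx=-8,dy=-13->C; (5,9):dx=-6,dy=-8->C; (5,10):dx=-2,dy=-4->C; (6,7):dx=+1,dy=+2->C
  (6,8):dx=-9,dy=-14->C; (6,9):dx=-7,dy=-9->C; (6,10):dx=-3,dy=-5->C; (7,8):dx=-10,dy=-16->C
  (7,9):dx=-8,dy=-11->C; (7,10):dx=-4,dy=-7->C; (8,9):dx=+2,dy=+5->C; (8,10):dx=+6,dy=+9->C
  (9,10):dx=+4,dy=+4->C
Step 2: C = 34, D = 11, total pairs = 45.
Step 3: tau = (C - D)/(n(n-1)/2) = (34 - 11)/45 = 0.511111.
Step 4: Exact two-sided p-value (enumerate n! = 3628800 permutations of y under H0): p = 0.046623.
Step 5: alpha = 0.05. reject H0.

tau_b = 0.5111 (C=34, D=11), p = 0.046623, reject H0.


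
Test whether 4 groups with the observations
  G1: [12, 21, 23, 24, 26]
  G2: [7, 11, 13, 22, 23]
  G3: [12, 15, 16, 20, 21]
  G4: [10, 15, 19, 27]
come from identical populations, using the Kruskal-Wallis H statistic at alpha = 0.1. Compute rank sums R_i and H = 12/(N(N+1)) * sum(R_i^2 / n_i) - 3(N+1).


Step 1: Combine all N = 19 observations and assign midranks.
sorted (value, group, rank): (7,G2,1), (10,G4,2), (11,G2,3), (12,G1,4.5), (12,G3,4.5), (13,G2,6), (15,G3,7.5), (15,G4,7.5), (16,G3,9), (19,G4,10), (20,G3,11), (21,G1,12.5), (21,G3,12.5), (22,G2,14), (23,G1,15.5), (23,G2,15.5), (24,G1,17), (26,G1,18), (27,G4,19)
Step 2: Sum ranks within each group.
R_1 = 67.5 (n_1 = 5)
R_2 = 39.5 (n_2 = 5)
R_3 = 44.5 (n_3 = 5)
R_4 = 38.5 (n_4 = 4)
Step 3: H = 12/(N(N+1)) * sum(R_i^2/n_i) - 3(N+1)
     = 12/(19*20) * (67.5^2/5 + 39.5^2/5 + 44.5^2/5 + 38.5^2/4) - 3*20
     = 0.031579 * 1989.91 - 60
     = 2.839342.
Step 4: Ties present; correction factor C = 1 - 24/(19^3 - 19) = 0.996491. Corrected H = 2.839342 / 0.996491 = 2.849340.
Step 5: Under H0, H ~ chi^2(3); p-value = 0.415442.
Step 6: alpha = 0.1. fail to reject H0.

H = 2.8493, df = 3, p = 0.415442, fail to reject H0.


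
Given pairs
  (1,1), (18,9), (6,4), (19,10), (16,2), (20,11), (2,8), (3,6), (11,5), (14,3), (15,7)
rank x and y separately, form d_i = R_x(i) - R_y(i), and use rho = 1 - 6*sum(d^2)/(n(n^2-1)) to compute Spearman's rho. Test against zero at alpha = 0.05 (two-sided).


Step 1: Rank x and y separately (midranks; no ties here).
rank(x): 1->1, 18->9, 6->4, 19->10, 16->8, 20->11, 2->2, 3->3, 11->5, 14->6, 15->7
rank(y): 1->1, 9->9, 4->4, 10->10, 2->2, 11->11, 8->8, 6->6, 5->5, 3->3, 7->7
Step 2: d_i = R_x(i) - R_y(i); compute d_i^2.
  (1-1)^2=0, (9-9)^2=0, (4-4)^2=0, (10-10)^2=0, (8-2)^2=36, (11-11)^2=0, (2-8)^2=36, (3-6)^2=9, (5-5)^2=0, (6-3)^2=9, (7-7)^2=0
sum(d^2) = 90.
Step 3: rho = 1 - 6*90 / (11*(11^2 - 1)) = 1 - 540/1320 = 0.590909.
Step 4: Under H0, t = rho * sqrt((n-2)/(1-rho^2)) = 2.1974 ~ t(9).
Step 5: Two-sided p-value from the t-distribution with 9 df = 0.055576.
Step 6: alpha = 0.05. fail to reject H0.

rho = 0.5909, p = 0.055576, fail to reject H0 at alpha = 0.05.


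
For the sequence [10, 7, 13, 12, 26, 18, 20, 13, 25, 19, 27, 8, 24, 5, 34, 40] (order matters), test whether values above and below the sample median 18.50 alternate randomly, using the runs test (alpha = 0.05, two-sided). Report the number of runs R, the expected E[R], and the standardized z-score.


Step 1: Compute median = 18.50; label A = above, B = below.
Labels in order: BBBBABABAAABABAA  (n_A = 8, n_B = 8)
Step 2: Count runs R = 10.
Step 3: Under H0 (random ordering), E[R] = 2*n_A*n_B/(n_A+n_B) + 1 = 2*8*8/16 + 1 = 9.0000.
        Var[R] = 2*n_A*n_B*(2*n_A*n_B - n_A - n_B) / ((n_A+n_B)^2 * (n_A+n_B-1)) = 14336/3840 = 3.7333.
        SD[R] = 1.9322.
Step 4: Continuity-corrected z = (R - 0.5 - E[R]) / SD[R] = (10 - 0.5 - 9.0000) / 1.9322 = 0.2588.
Step 5: Two-sided p-value via normal approximation = 2*(1 - Phi(|z|)) = 0.795809.
Step 6: alpha = 0.05. fail to reject H0.

R = 10, z = 0.2588, p = 0.795809, fail to reject H0.


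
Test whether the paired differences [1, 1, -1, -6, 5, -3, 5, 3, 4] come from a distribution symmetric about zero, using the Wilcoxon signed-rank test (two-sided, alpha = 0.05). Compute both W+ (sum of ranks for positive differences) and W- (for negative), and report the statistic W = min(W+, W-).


Step 1: Drop any zero differences (none here) and take |d_i|.
|d| = [1, 1, 1, 6, 5, 3, 5, 3, 4]
Step 2: Midrank |d_i| (ties get averaged ranks).
ranks: |1|->2, |1|->2, |1|->2, |6|->9, |5|->7.5, |3|->4.5, |5|->7.5, |3|->4.5, |4|->6
Step 3: Attach original signs; sum ranks with positive sign and with negative sign.
W+ = 2 + 2 + 7.5 + 7.5 + 4.5 + 6 = 29.5
W- = 2 + 9 + 4.5 = 15.5
(Check: W+ + W- = 45 should equal n(n+1)/2 = 45.)
Step 4: Test statistic W = min(W+, W-) = 15.5.
Step 5: Ties in |d|, so use the tie-corrected normal approximation.
        E[W] = n(n+1)/4 = 9*10/4 = 22.5.
        Tie groups: |d|=1 (t=3), |d|=3 (t=2), |d|=5 (t=2); sum(t^3 - t) = 36.
        Var[W] = n(n+1)(2n+1)/24 - sum(t^3-t)/48 = 1710/24 - 36/48 = 70.5.
        z = (W - E[W]) / sqrt(Var[W]) = (15.5 - 22.5) / 8.3964 = -0.8337.
        Two-sided p = 2*Phi(z) = 0.404457.
Step 6: alpha = 0.05. fail to reject H0.

W+ = 29.5, W- = 15.5, W = min = 15.5, p = 0.404457, fail to reject H0.


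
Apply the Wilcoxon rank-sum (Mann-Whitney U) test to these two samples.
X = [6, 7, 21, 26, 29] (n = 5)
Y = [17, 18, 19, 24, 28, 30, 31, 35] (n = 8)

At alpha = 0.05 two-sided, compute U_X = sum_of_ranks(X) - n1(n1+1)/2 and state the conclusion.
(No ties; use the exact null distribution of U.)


Step 1: Combine and sort all 13 observations; assign midranks.
sorted (value, group): (6,X), (7,X), (17,Y), (18,Y), (19,Y), (21,X), (24,Y), (26,X), (28,Y), (29,X), (30,Y), (31,Y), (35,Y)
ranks: 6->1, 7->2, 17->3, 18->4, 19->5, 21->6, 24->7, 26->8, 28->9, 29->10, 30->11, 31->12, 35->13
Step 2: Rank sum for X: R1 = 1 + 2 + 6 + 8 + 10 = 27.
Step 3: U_X = R1 - n1(n1+1)/2 = 27 - 5*6/2 = 27 - 15 = 12.
       U_Y = n1*n2 - U_X = 40 - 12 = 28.
Step 4: No ties, so the exact null distribution of U (based on enumerating the C(13,5) = 1287 equally likely rank assignments) gives the two-sided p-value.
Step 5: p-value = 0.284382; compare to alpha = 0.05. fail to reject H0.

U_X = 12, p = 0.284382, fail to reject H0 at alpha = 0.05.
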